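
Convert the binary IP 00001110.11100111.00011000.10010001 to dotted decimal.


00001110 = 14
11100111 = 231
00011000 = 24
10010001 = 145
IP: 14.231.24.145


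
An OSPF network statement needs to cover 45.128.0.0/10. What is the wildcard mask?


Subnet mask: 255.192.0.0
Wildcard = 255.255.255.255 - subnet mask
255 - 255 = 0
255 - 192 = 63
255 - 0 = 255
255 - 0 = 255
Wildcard: 0.63.255.255


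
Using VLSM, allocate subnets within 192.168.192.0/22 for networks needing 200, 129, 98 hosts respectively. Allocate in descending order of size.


200 hosts -> /24 (254 usable): 192.168.192.0/24
129 hosts -> /24 (254 usable): 192.168.193.0/24
98 hosts -> /25 (126 usable): 192.168.194.0/25
Allocation: 192.168.192.0/24 (200 hosts, 254 usable); 192.168.193.0/24 (129 hosts, 254 usable); 192.168.194.0/25 (98 hosts, 126 usable)


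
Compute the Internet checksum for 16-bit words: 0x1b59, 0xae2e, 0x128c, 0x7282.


Sum all words (with carry folding):
+ 0x1b59 = 0x1b59
+ 0xae2e = 0xc987
+ 0x128c = 0xdc13
+ 0x7282 = 0x4e96
One's complement: ~0x4e96
Checksum = 0xb169


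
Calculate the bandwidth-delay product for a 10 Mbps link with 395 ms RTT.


BDP = bandwidth * RTT
= 10 Mbps * 395 ms
= 10 * 1e6 * 395 / 1000 bits
= 3950000 bits
= 493750 bytes
= 482.1777 KB
BDP = 3950000 bits (493750 bytes)


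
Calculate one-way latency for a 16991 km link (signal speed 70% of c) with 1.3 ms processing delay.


Speed = 0.7 * 3e5 km/s = 210000 km/s
Propagation delay = 16991 / 210000 = 0.0809 s = 80.9095 ms
Processing delay = 1.3 ms
Total one-way latency = 82.2095 ms


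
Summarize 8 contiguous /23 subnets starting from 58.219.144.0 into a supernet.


Original prefix: /23
Number of subnets: 8 = 2^3
New prefix = 23 - 3 = 20
Supernet: 58.219.144.0/20


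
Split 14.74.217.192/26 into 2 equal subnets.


New prefix = 26 + 1 = 27
Each subnet has 32 addresses
  14.74.217.192/27
  14.74.217.224/27
Subnets: 14.74.217.192/27, 14.74.217.224/27


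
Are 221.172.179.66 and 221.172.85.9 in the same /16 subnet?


Mask: 255.255.0.0
221.172.179.66 AND mask = 221.172.0.0
221.172.85.9 AND mask = 221.172.0.0
Yes, same subnet (221.172.0.0)


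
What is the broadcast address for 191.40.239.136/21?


Network: 191.40.232.0/21
Host bits = 11
Set all host bits to 1:
Broadcast: 191.40.239.255


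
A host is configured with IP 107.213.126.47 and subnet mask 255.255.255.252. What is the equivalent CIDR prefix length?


Binary: 11111111.11111111.11111111.11111100
Count leading 1s
Prefix: /30


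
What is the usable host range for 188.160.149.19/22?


Network: 188.160.148.0
Broadcast: 188.160.151.255
First usable = network + 1
Last usable = broadcast - 1
Range: 188.160.148.1 to 188.160.151.254


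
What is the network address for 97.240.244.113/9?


IP:   01100001.11110000.11110100.01110001
Mask: 11111111.10000000.00000000.00000000
AND operation:
Net:  01100001.10000000.00000000.00000000
Network: 97.128.0.0/9


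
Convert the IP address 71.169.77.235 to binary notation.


71 = 01000111
169 = 10101001
77 = 01001101
235 = 11101011
Binary: 01000111.10101001.01001101.11101011


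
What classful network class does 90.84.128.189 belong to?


First octet: 90
Binary: 01011010
0xxxxxxx -> Class A (1-126)
Class A, default mask 255.0.0.0 (/8)


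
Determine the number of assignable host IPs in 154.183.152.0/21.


Host bits = 32 - 21 = 11
Total addresses = 2^11 = 2048
Usable = total - 2 (network and broadcast)
Usable hosts: 2046


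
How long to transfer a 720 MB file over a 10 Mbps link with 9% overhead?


Effective throughput = 10 * (1 - 9/100) = 9.1 Mbps
File size in Mb = 720 * 8 = 5760 Mb
Time = 5760 / 9.1
Time = 632.967 seconds


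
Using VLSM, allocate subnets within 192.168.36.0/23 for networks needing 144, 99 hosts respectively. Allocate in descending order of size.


144 hosts -> /24 (254 usable): 192.168.36.0/24
99 hosts -> /25 (126 usable): 192.168.37.0/25
Allocation: 192.168.36.0/24 (144 hosts, 254 usable); 192.168.37.0/25 (99 hosts, 126 usable)


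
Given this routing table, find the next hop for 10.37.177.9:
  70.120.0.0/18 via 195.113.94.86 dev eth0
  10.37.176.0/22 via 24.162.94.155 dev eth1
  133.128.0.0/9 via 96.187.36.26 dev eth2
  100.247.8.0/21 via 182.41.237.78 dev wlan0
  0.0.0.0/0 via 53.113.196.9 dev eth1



Longest prefix match for 10.37.177.9:
  /18 70.120.0.0: no
  /22 10.37.176.0: MATCH
  /9 133.128.0.0: no
  /21 100.247.8.0: no
  /0 0.0.0.0: MATCH
Selected: next-hop 24.162.94.155 via eth1 (matched /22)


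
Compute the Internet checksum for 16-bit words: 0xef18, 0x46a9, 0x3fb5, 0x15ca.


Sum all words (with carry folding):
+ 0xef18 = 0xef18
+ 0x46a9 = 0x35c2
+ 0x3fb5 = 0x7577
+ 0x15ca = 0x8b41
One's complement: ~0x8b41
Checksum = 0x74be


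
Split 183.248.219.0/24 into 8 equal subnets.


New prefix = 24 + 3 = 27
Each subnet has 32 addresses
  183.248.219.0/27
  183.248.219.32/27
  183.248.219.64/27
  183.248.219.96/27
  183.248.219.128/27
  183.248.219.160/27
  183.248.219.192/27
  183.248.219.224/27
Subnets: 183.248.219.0/27, 183.248.219.32/27, 183.248.219.64/27, 183.248.219.96/27, 183.248.219.128/27, 183.248.219.160/27, 183.248.219.192/27, 183.248.219.224/27


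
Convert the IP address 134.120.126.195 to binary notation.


134 = 10000110
120 = 01111000
126 = 01111110
195 = 11000011
Binary: 10000110.01111000.01111110.11000011


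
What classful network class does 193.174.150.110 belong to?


First octet: 193
Binary: 11000001
110xxxxx -> Class C (192-223)
Class C, default mask 255.255.255.0 (/24)


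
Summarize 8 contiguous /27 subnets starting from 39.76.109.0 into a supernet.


Original prefix: /27
Number of subnets: 8 = 2^3
New prefix = 27 - 3 = 24
Supernet: 39.76.109.0/24


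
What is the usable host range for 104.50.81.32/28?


Network: 104.50.81.32
Broadcast: 104.50.81.47
First usable = network + 1
Last usable = broadcast - 1
Range: 104.50.81.33 to 104.50.81.46


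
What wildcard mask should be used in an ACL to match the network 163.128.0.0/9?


Subnet mask: 255.128.0.0
Wildcard = 255.255.255.255 - subnet mask
255 - 255 = 0
255 - 128 = 127
255 - 0 = 255
255 - 0 = 255
Wildcard: 0.127.255.255


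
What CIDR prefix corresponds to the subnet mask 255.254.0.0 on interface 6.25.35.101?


Binary: 11111111.11111110.00000000.00000000
Count leading 1s
Prefix: /15


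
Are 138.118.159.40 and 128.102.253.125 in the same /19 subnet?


Mask: 255.255.224.0
138.118.159.40 AND mask = 138.118.128.0
128.102.253.125 AND mask = 128.102.224.0
No, different subnets (138.118.128.0 vs 128.102.224.0)


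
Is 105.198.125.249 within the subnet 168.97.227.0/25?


Subnet network: 168.97.227.0
Test IP AND mask: 105.198.125.128
No, 105.198.125.249 is not in 168.97.227.0/25


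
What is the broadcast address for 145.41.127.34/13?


Network: 145.40.0.0/13
Host bits = 19
Set all host bits to 1:
Broadcast: 145.47.255.255


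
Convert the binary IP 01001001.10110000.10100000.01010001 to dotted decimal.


01001001 = 73
10110000 = 176
10100000 = 160
01010001 = 81
IP: 73.176.160.81


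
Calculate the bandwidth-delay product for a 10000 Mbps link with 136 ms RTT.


BDP = bandwidth * RTT
= 10000 Mbps * 136 ms
= 10000 * 1e6 * 136 / 1000 bits
= 1360000000 bits
= 170000000 bytes
= 166015.625 KB
BDP = 1360000000 bits (170000000 bytes)


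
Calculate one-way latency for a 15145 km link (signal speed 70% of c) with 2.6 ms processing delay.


Speed = 0.7 * 3e5 km/s = 210000 km/s
Propagation delay = 15145 / 210000 = 0.0721 s = 72.119 ms
Processing delay = 2.6 ms
Total one-way latency = 74.719 ms


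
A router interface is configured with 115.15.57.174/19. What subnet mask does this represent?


/19 means 19 network bits, 13 host bits
Binary: 11111111111111111110000000000000
Mask: 255.255.224.0


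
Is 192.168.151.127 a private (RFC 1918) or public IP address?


RFC 1918 private ranges:
  10.0.0.0/8 (10.0.0.0 - 10.255.255.255)
  172.16.0.0/12 (172.16.0.0 - 172.31.255.255)
  192.168.0.0/16 (192.168.0.0 - 192.168.255.255)
Private (in 192.168.0.0/16)


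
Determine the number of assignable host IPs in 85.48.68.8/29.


Host bits = 32 - 29 = 3
Total addresses = 2^3 = 8
Usable = total - 2 (network and broadcast)
Usable hosts: 6


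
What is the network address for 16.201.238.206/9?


IP:   00010000.11001001.11101110.11001110
Mask: 11111111.10000000.00000000.00000000
AND operation:
Net:  00010000.10000000.00000000.00000000
Network: 16.128.0.0/9


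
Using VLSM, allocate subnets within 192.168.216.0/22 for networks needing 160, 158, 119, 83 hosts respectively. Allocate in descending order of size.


160 hosts -> /24 (254 usable): 192.168.216.0/24
158 hosts -> /24 (254 usable): 192.168.217.0/24
119 hosts -> /25 (126 usable): 192.168.218.0/25
83 hosts -> /25 (126 usable): 192.168.218.128/25
Allocation: 192.168.216.0/24 (160 hosts, 254 usable); 192.168.217.0/24 (158 hosts, 254 usable); 192.168.218.0/25 (119 hosts, 126 usable); 192.168.218.128/25 (83 hosts, 126 usable)


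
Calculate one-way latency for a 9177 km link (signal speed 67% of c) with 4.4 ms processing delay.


Speed = 0.67 * 3e5 km/s = 201000 km/s
Propagation delay = 9177 / 201000 = 0.0457 s = 45.6567 ms
Processing delay = 4.4 ms
Total one-way latency = 50.0567 ms


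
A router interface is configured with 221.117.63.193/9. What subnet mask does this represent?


/9 means 9 network bits, 23 host bits
Binary: 11111111100000000000000000000000
Mask: 255.128.0.0


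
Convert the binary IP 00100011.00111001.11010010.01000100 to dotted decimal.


00100011 = 35
00111001 = 57
11010010 = 210
01000100 = 68
IP: 35.57.210.68


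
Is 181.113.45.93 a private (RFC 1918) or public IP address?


RFC 1918 private ranges:
  10.0.0.0/8 (10.0.0.0 - 10.255.255.255)
  172.16.0.0/12 (172.16.0.0 - 172.31.255.255)
  192.168.0.0/16 (192.168.0.0 - 192.168.255.255)
Public (not in any RFC 1918 range)


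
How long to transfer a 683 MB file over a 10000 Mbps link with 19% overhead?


Effective throughput = 10000 * (1 - 19/100) = 8100.0 Mbps
File size in Mb = 683 * 8 = 5464 Mb
Time = 5464 / 8100.0
Time = 0.6746 seconds


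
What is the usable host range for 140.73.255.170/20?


Network: 140.73.240.0
Broadcast: 140.73.255.255
First usable = network + 1
Last usable = broadcast - 1
Range: 140.73.240.1 to 140.73.255.254


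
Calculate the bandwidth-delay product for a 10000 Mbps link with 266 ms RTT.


BDP = bandwidth * RTT
= 10000 Mbps * 266 ms
= 10000 * 1e6 * 266 / 1000 bits
= 2660000000 bits
= 332500000 bytes
= 324707.0312 KB
BDP = 2660000000 bits (332500000 bytes)


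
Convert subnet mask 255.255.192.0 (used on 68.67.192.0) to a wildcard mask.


Subnet mask: 255.255.192.0
Wildcard = 255.255.255.255 - subnet mask
255 - 255 = 0
255 - 255 = 0
255 - 192 = 63
255 - 0 = 255
Wildcard: 0.0.63.255


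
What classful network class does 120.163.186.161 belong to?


First octet: 120
Binary: 01111000
0xxxxxxx -> Class A (1-126)
Class A, default mask 255.0.0.0 (/8)


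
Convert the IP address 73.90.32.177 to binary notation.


73 = 01001001
90 = 01011010
32 = 00100000
177 = 10110001
Binary: 01001001.01011010.00100000.10110001


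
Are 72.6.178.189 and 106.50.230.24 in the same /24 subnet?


Mask: 255.255.255.0
72.6.178.189 AND mask = 72.6.178.0
106.50.230.24 AND mask = 106.50.230.0
No, different subnets (72.6.178.0 vs 106.50.230.0)


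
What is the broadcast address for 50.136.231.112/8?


Network: 50.0.0.0/8
Host bits = 24
Set all host bits to 1:
Broadcast: 50.255.255.255


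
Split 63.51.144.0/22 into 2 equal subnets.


New prefix = 22 + 1 = 23
Each subnet has 512 addresses
  63.51.144.0/23
  63.51.146.0/23
Subnets: 63.51.144.0/23, 63.51.146.0/23


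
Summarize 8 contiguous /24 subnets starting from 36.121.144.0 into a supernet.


Original prefix: /24
Number of subnets: 8 = 2^3
New prefix = 24 - 3 = 21
Supernet: 36.121.144.0/21


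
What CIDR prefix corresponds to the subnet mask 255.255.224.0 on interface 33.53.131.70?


Binary: 11111111.11111111.11100000.00000000
Count leading 1s
Prefix: /19


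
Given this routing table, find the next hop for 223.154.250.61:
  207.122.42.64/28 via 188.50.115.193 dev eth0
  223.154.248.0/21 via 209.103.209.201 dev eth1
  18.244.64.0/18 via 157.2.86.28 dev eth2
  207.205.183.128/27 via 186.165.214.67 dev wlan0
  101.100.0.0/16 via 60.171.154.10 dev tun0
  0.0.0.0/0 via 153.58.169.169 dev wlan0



Longest prefix match for 223.154.250.61:
  /28 207.122.42.64: no
  /21 223.154.248.0: MATCH
  /18 18.244.64.0: no
  /27 207.205.183.128: no
  /16 101.100.0.0: no
  /0 0.0.0.0: MATCH
Selected: next-hop 209.103.209.201 via eth1 (matched /21)


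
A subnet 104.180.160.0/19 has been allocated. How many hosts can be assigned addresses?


Host bits = 32 - 19 = 13
Total addresses = 2^13 = 8192
Usable = total - 2 (network and broadcast)
Usable hosts: 8190


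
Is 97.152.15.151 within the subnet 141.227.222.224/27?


Subnet network: 141.227.222.224
Test IP AND mask: 97.152.15.128
No, 97.152.15.151 is not in 141.227.222.224/27


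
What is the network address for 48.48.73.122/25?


IP:   00110000.00110000.01001001.01111010
Mask: 11111111.11111111.11111111.10000000
AND operation:
Net:  00110000.00110000.01001001.00000000
Network: 48.48.73.0/25


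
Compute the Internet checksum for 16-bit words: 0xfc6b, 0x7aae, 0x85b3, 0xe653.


Sum all words (with carry folding):
+ 0xfc6b = 0xfc6b
+ 0x7aae = 0x771a
+ 0x85b3 = 0xfccd
+ 0xe653 = 0xe321
One's complement: ~0xe321
Checksum = 0x1cde


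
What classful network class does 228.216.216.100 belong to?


First octet: 228
Binary: 11100100
1110xxxx -> Class D (224-239)
Class D (multicast), default mask N/A


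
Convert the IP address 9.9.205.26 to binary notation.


9 = 00001001
9 = 00001001
205 = 11001101
26 = 00011010
Binary: 00001001.00001001.11001101.00011010


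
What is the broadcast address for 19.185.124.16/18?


Network: 19.185.64.0/18
Host bits = 14
Set all host bits to 1:
Broadcast: 19.185.127.255


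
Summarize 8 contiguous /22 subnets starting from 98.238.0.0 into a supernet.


Original prefix: /22
Number of subnets: 8 = 2^3
New prefix = 22 - 3 = 19
Supernet: 98.238.0.0/19


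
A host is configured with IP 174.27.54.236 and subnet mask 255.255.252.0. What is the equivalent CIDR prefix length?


Binary: 11111111.11111111.11111100.00000000
Count leading 1s
Prefix: /22


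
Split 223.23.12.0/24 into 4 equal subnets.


New prefix = 24 + 2 = 26
Each subnet has 64 addresses
  223.23.12.0/26
  223.23.12.64/26
  223.23.12.128/26
  223.23.12.192/26
Subnets: 223.23.12.0/26, 223.23.12.64/26, 223.23.12.128/26, 223.23.12.192/26


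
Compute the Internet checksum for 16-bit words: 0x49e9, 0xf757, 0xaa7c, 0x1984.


Sum all words (with carry folding):
+ 0x49e9 = 0x49e9
+ 0xf757 = 0x4141
+ 0xaa7c = 0xebbd
+ 0x1984 = 0x0542
One's complement: ~0x0542
Checksum = 0xfabd


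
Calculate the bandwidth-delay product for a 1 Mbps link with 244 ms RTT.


BDP = bandwidth * RTT
= 1 Mbps * 244 ms
= 1 * 1e6 * 244 / 1000 bits
= 244000 bits
= 30500 bytes
= 29.7852 KB
BDP = 244000 bits (30500 bytes)


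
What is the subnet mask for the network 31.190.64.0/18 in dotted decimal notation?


/18 means 18 network bits, 14 host bits
Binary: 11111111111111111100000000000000
Mask: 255.255.192.0


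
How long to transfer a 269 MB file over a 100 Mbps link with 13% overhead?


Effective throughput = 100 * (1 - 13/100) = 87 Mbps
File size in Mb = 269 * 8 = 2152 Mb
Time = 2152 / 87
Time = 24.7356 seconds


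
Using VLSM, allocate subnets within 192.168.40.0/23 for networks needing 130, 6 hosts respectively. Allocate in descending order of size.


130 hosts -> /24 (254 usable): 192.168.40.0/24
6 hosts -> /29 (6 usable): 192.168.41.0/29
Allocation: 192.168.40.0/24 (130 hosts, 254 usable); 192.168.41.0/29 (6 hosts, 6 usable)


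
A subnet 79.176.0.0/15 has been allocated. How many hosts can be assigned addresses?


Host bits = 32 - 15 = 17
Total addresses = 2^17 = 131072
Usable = total - 2 (network and broadcast)
Usable hosts: 131070


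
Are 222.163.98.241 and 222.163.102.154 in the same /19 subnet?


Mask: 255.255.224.0
222.163.98.241 AND mask = 222.163.96.0
222.163.102.154 AND mask = 222.163.96.0
Yes, same subnet (222.163.96.0)


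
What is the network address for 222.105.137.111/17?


IP:   11011110.01101001.10001001.01101111
Mask: 11111111.11111111.10000000.00000000
AND operation:
Net:  11011110.01101001.10000000.00000000
Network: 222.105.128.0/17


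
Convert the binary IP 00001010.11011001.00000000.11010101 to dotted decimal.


00001010 = 10
11011001 = 217
00000000 = 0
11010101 = 213
IP: 10.217.0.213


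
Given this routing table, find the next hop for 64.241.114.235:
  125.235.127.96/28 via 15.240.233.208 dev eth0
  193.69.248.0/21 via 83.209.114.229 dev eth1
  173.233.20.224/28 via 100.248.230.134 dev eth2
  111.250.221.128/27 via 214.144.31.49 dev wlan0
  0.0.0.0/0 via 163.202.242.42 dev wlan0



Longest prefix match for 64.241.114.235:
  /28 125.235.127.96: no
  /21 193.69.248.0: no
  /28 173.233.20.224: no
  /27 111.250.221.128: no
  /0 0.0.0.0: MATCH
Selected: next-hop 163.202.242.42 via wlan0 (matched /0)


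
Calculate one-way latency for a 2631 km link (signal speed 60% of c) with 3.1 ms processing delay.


Speed = 0.6 * 3e5 km/s = 180000 km/s
Propagation delay = 2631 / 180000 = 0.0146 s = 14.6167 ms
Processing delay = 3.1 ms
Total one-way latency = 17.7167 ms


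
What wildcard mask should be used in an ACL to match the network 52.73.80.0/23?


Subnet mask: 255.255.254.0
Wildcard = 255.255.255.255 - subnet mask
255 - 255 = 0
255 - 255 = 0
255 - 254 = 1
255 - 0 = 255
Wildcard: 0.0.1.255


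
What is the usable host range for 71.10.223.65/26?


Network: 71.10.223.64
Broadcast: 71.10.223.127
First usable = network + 1
Last usable = broadcast - 1
Range: 71.10.223.65 to 71.10.223.126


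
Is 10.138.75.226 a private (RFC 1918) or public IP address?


RFC 1918 private ranges:
  10.0.0.0/8 (10.0.0.0 - 10.255.255.255)
  172.16.0.0/12 (172.16.0.0 - 172.31.255.255)
  192.168.0.0/16 (192.168.0.0 - 192.168.255.255)
Private (in 10.0.0.0/8)


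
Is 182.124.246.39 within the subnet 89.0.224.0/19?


Subnet network: 89.0.224.0
Test IP AND mask: 182.124.224.0
No, 182.124.246.39 is not in 89.0.224.0/19


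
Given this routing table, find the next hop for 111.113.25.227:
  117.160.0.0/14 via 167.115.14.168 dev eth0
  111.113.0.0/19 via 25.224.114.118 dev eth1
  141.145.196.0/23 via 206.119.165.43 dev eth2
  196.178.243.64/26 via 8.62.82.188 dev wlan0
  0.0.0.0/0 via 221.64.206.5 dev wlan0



Longest prefix match for 111.113.25.227:
  /14 117.160.0.0: no
  /19 111.113.0.0: MATCH
  /23 141.145.196.0: no
  /26 196.178.243.64: no
  /0 0.0.0.0: MATCH
Selected: next-hop 25.224.114.118 via eth1 (matched /19)


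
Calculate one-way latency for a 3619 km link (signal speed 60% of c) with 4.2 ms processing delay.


Speed = 0.6 * 3e5 km/s = 180000 km/s
Propagation delay = 3619 / 180000 = 0.0201 s = 20.1056 ms
Processing delay = 4.2 ms
Total one-way latency = 24.3056 ms


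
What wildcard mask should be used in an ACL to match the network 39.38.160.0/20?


Subnet mask: 255.255.240.0
Wildcard = 255.255.255.255 - subnet mask
255 - 255 = 0
255 - 255 = 0
255 - 240 = 15
255 - 0 = 255
Wildcard: 0.0.15.255


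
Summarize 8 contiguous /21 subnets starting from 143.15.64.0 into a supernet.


Original prefix: /21
Number of subnets: 8 = 2^3
New prefix = 21 - 3 = 18
Supernet: 143.15.64.0/18


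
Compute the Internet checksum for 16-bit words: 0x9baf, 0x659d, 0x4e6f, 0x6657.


Sum all words (with carry folding):
+ 0x9baf = 0x9baf
+ 0x659d = 0x014d
+ 0x4e6f = 0x4fbc
+ 0x6657 = 0xb613
One's complement: ~0xb613
Checksum = 0x49ec


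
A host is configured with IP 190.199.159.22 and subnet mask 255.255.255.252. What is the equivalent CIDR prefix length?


Binary: 11111111.11111111.11111111.11111100
Count leading 1s
Prefix: /30


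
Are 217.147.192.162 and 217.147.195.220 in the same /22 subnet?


Mask: 255.255.252.0
217.147.192.162 AND mask = 217.147.192.0
217.147.195.220 AND mask = 217.147.192.0
Yes, same subnet (217.147.192.0)


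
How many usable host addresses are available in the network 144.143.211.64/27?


Host bits = 32 - 27 = 5
Total addresses = 2^5 = 32
Usable = total - 2 (network and broadcast)
Usable hosts: 30


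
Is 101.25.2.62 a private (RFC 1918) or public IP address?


RFC 1918 private ranges:
  10.0.0.0/8 (10.0.0.0 - 10.255.255.255)
  172.16.0.0/12 (172.16.0.0 - 172.31.255.255)
  192.168.0.0/16 (192.168.0.0 - 192.168.255.255)
Public (not in any RFC 1918 range)


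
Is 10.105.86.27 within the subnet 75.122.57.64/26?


Subnet network: 75.122.57.64
Test IP AND mask: 10.105.86.0
No, 10.105.86.27 is not in 75.122.57.64/26


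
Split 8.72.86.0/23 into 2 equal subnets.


New prefix = 23 + 1 = 24
Each subnet has 256 addresses
  8.72.86.0/24
  8.72.87.0/24
Subnets: 8.72.86.0/24, 8.72.87.0/24


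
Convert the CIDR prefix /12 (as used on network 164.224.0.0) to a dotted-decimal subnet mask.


/12 means 12 network bits, 20 host bits
Binary: 11111111111100000000000000000000
Mask: 255.240.0.0


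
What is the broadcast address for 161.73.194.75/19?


Network: 161.73.192.0/19
Host bits = 13
Set all host bits to 1:
Broadcast: 161.73.223.255


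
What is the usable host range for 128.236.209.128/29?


Network: 128.236.209.128
Broadcast: 128.236.209.135
First usable = network + 1
Last usable = broadcast - 1
Range: 128.236.209.129 to 128.236.209.134


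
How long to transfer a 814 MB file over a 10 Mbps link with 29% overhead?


Effective throughput = 10 * (1 - 29/100) = 7.1 Mbps
File size in Mb = 814 * 8 = 6512 Mb
Time = 6512 / 7.1
Time = 917.1831 seconds


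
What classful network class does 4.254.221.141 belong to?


First octet: 4
Binary: 00000100
0xxxxxxx -> Class A (1-126)
Class A, default mask 255.0.0.0 (/8)


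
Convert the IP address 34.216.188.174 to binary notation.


34 = 00100010
216 = 11011000
188 = 10111100
174 = 10101110
Binary: 00100010.11011000.10111100.10101110


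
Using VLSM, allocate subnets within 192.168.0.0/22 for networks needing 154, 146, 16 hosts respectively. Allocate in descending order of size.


154 hosts -> /24 (254 usable): 192.168.0.0/24
146 hosts -> /24 (254 usable): 192.168.1.0/24
16 hosts -> /27 (30 usable): 192.168.2.0/27
Allocation: 192.168.0.0/24 (154 hosts, 254 usable); 192.168.1.0/24 (146 hosts, 254 usable); 192.168.2.0/27 (16 hosts, 30 usable)


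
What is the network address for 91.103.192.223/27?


IP:   01011011.01100111.11000000.11011111
Mask: 11111111.11111111.11111111.11100000
AND operation:
Net:  01011011.01100111.11000000.11000000
Network: 91.103.192.192/27


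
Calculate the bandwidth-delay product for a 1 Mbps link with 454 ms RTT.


BDP = bandwidth * RTT
= 1 Mbps * 454 ms
= 1 * 1e6 * 454 / 1000 bits
= 454000 bits
= 56750 bytes
= 55.4199 KB
BDP = 454000 bits (56750 bytes)


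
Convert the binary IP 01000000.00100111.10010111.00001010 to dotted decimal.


01000000 = 64
00100111 = 39
10010111 = 151
00001010 = 10
IP: 64.39.151.10


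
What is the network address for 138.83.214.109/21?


IP:   10001010.01010011.11010110.01101101
Mask: 11111111.11111111.11111000.00000000
AND operation:
Net:  10001010.01010011.11010000.00000000
Network: 138.83.208.0/21


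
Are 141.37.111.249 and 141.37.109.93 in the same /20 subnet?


Mask: 255.255.240.0
141.37.111.249 AND mask = 141.37.96.0
141.37.109.93 AND mask = 141.37.96.0
Yes, same subnet (141.37.96.0)


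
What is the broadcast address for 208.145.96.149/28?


Network: 208.145.96.144/28
Host bits = 4
Set all host bits to 1:
Broadcast: 208.145.96.159


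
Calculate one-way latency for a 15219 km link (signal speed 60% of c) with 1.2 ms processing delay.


Speed = 0.6 * 3e5 km/s = 180000 km/s
Propagation delay = 15219 / 180000 = 0.0846 s = 84.55 ms
Processing delay = 1.2 ms
Total one-way latency = 85.75 ms


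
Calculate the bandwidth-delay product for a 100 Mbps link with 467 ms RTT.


BDP = bandwidth * RTT
= 100 Mbps * 467 ms
= 100 * 1e6 * 467 / 1000 bits
= 46700000 bits
= 5837500 bytes
= 5700.6836 KB
BDP = 46700000 bits (5837500 bytes)


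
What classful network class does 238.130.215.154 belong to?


First octet: 238
Binary: 11101110
1110xxxx -> Class D (224-239)
Class D (multicast), default mask N/A


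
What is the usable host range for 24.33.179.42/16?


Network: 24.33.0.0
Broadcast: 24.33.255.255
First usable = network + 1
Last usable = broadcast - 1
Range: 24.33.0.1 to 24.33.255.254


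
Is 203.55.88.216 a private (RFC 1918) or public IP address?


RFC 1918 private ranges:
  10.0.0.0/8 (10.0.0.0 - 10.255.255.255)
  172.16.0.0/12 (172.16.0.0 - 172.31.255.255)
  192.168.0.0/16 (192.168.0.0 - 192.168.255.255)
Public (not in any RFC 1918 range)


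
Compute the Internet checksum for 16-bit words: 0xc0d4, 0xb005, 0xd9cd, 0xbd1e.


Sum all words (with carry folding):
+ 0xc0d4 = 0xc0d4
+ 0xb005 = 0x70da
+ 0xd9cd = 0x4aa8
+ 0xbd1e = 0x07c7
One's complement: ~0x07c7
Checksum = 0xf838


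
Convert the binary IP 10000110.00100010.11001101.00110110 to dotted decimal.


10000110 = 134
00100010 = 34
11001101 = 205
00110110 = 54
IP: 134.34.205.54


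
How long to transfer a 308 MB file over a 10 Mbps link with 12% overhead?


Effective throughput = 10 * (1 - 12/100) = 8.8 Mbps
File size in Mb = 308 * 8 = 2464 Mb
Time = 2464 / 8.8
Time = 280 seconds


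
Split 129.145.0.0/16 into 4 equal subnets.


New prefix = 16 + 2 = 18
Each subnet has 16384 addresses
  129.145.0.0/18
  129.145.64.0/18
  129.145.128.0/18
  129.145.192.0/18
Subnets: 129.145.0.0/18, 129.145.64.0/18, 129.145.128.0/18, 129.145.192.0/18


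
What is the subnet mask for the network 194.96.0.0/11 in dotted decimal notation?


/11 means 11 network bits, 21 host bits
Binary: 11111111111000000000000000000000
Mask: 255.224.0.0


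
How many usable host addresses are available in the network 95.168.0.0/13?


Host bits = 32 - 13 = 19
Total addresses = 2^19 = 524288
Usable = total - 2 (network and broadcast)
Usable hosts: 524286


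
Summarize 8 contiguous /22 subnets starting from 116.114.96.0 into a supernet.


Original prefix: /22
Number of subnets: 8 = 2^3
New prefix = 22 - 3 = 19
Supernet: 116.114.96.0/19


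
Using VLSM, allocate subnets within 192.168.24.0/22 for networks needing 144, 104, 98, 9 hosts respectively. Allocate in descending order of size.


144 hosts -> /24 (254 usable): 192.168.24.0/24
104 hosts -> /25 (126 usable): 192.168.25.0/25
98 hosts -> /25 (126 usable): 192.168.25.128/25
9 hosts -> /28 (14 usable): 192.168.26.0/28
Allocation: 192.168.24.0/24 (144 hosts, 254 usable); 192.168.25.0/25 (104 hosts, 126 usable); 192.168.25.128/25 (98 hosts, 126 usable); 192.168.26.0/28 (9 hosts, 14 usable)


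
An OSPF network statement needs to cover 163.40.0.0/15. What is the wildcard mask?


Subnet mask: 255.254.0.0
Wildcard = 255.255.255.255 - subnet mask
255 - 255 = 0
255 - 254 = 1
255 - 0 = 255
255 - 0 = 255
Wildcard: 0.1.255.255


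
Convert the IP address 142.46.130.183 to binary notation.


142 = 10001110
46 = 00101110
130 = 10000010
183 = 10110111
Binary: 10001110.00101110.10000010.10110111


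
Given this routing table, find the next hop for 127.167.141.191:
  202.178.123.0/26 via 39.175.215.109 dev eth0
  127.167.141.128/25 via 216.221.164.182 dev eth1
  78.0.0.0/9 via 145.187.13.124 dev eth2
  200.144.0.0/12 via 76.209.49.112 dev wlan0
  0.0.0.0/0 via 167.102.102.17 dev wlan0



Longest prefix match for 127.167.141.191:
  /26 202.178.123.0: no
  /25 127.167.141.128: MATCH
  /9 78.0.0.0: no
  /12 200.144.0.0: no
  /0 0.0.0.0: MATCH
Selected: next-hop 216.221.164.182 via eth1 (matched /25)


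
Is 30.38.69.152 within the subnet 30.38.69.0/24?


Subnet network: 30.38.69.0
Test IP AND mask: 30.38.69.0
Yes, 30.38.69.152 is in 30.38.69.0/24


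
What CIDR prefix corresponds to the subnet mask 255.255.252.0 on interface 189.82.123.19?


Binary: 11111111.11111111.11111100.00000000
Count leading 1s
Prefix: /22


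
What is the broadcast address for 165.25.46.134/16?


Network: 165.25.0.0/16
Host bits = 16
Set all host bits to 1:
Broadcast: 165.25.255.255


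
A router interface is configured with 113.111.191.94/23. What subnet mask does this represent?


/23 means 23 network bits, 9 host bits
Binary: 11111111111111111111111000000000
Mask: 255.255.254.0


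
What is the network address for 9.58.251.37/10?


IP:   00001001.00111010.11111011.00100101
Mask: 11111111.11000000.00000000.00000000
AND operation:
Net:  00001001.00000000.00000000.00000000
Network: 9.0.0.0/10


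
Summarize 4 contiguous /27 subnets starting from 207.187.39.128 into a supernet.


Original prefix: /27
Number of subnets: 4 = 2^2
New prefix = 27 - 2 = 25
Supernet: 207.187.39.128/25


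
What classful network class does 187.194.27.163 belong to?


First octet: 187
Binary: 10111011
10xxxxxx -> Class B (128-191)
Class B, default mask 255.255.0.0 (/16)


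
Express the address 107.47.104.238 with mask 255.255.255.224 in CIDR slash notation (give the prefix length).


Binary: 11111111.11111111.11111111.11100000
Count leading 1s
Prefix: /27


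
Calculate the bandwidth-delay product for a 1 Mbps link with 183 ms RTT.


BDP = bandwidth * RTT
= 1 Mbps * 183 ms
= 1 * 1e6 * 183 / 1000 bits
= 183000 bits
= 22875 bytes
= 22.3389 KB
BDP = 183000 bits (22875 bytes)


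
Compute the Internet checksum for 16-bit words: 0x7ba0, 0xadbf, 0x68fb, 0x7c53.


Sum all words (with carry folding):
+ 0x7ba0 = 0x7ba0
+ 0xadbf = 0x2960
+ 0x68fb = 0x925b
+ 0x7c53 = 0x0eaf
One's complement: ~0x0eaf
Checksum = 0xf150


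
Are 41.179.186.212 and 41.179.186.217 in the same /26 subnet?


Mask: 255.255.255.192
41.179.186.212 AND mask = 41.179.186.192
41.179.186.217 AND mask = 41.179.186.192
Yes, same subnet (41.179.186.192)


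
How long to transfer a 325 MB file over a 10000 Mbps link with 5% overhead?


Effective throughput = 10000 * (1 - 5/100) = 9500 Mbps
File size in Mb = 325 * 8 = 2600 Mb
Time = 2600 / 9500
Time = 0.2737 seconds


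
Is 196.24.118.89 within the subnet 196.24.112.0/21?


Subnet network: 196.24.112.0
Test IP AND mask: 196.24.112.0
Yes, 196.24.118.89 is in 196.24.112.0/21


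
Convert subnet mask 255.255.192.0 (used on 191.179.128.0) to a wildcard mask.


Subnet mask: 255.255.192.0
Wildcard = 255.255.255.255 - subnet mask
255 - 255 = 0
255 - 255 = 0
255 - 192 = 63
255 - 0 = 255
Wildcard: 0.0.63.255


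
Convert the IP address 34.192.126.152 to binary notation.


34 = 00100010
192 = 11000000
126 = 01111110
152 = 10011000
Binary: 00100010.11000000.01111110.10011000


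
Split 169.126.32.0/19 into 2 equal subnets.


New prefix = 19 + 1 = 20
Each subnet has 4096 addresses
  169.126.32.0/20
  169.126.48.0/20
Subnets: 169.126.32.0/20, 169.126.48.0/20


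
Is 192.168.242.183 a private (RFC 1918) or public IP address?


RFC 1918 private ranges:
  10.0.0.0/8 (10.0.0.0 - 10.255.255.255)
  172.16.0.0/12 (172.16.0.0 - 172.31.255.255)
  192.168.0.0/16 (192.168.0.0 - 192.168.255.255)
Private (in 192.168.0.0/16)


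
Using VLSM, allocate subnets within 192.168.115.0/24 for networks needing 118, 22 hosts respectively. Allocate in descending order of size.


118 hosts -> /25 (126 usable): 192.168.115.0/25
22 hosts -> /27 (30 usable): 192.168.115.128/27
Allocation: 192.168.115.0/25 (118 hosts, 126 usable); 192.168.115.128/27 (22 hosts, 30 usable)


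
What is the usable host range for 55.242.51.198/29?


Network: 55.242.51.192
Broadcast: 55.242.51.199
First usable = network + 1
Last usable = broadcast - 1
Range: 55.242.51.193 to 55.242.51.198


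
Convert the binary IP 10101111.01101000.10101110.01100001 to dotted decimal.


10101111 = 175
01101000 = 104
10101110 = 174
01100001 = 97
IP: 175.104.174.97


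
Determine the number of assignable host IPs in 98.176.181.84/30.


Host bits = 32 - 30 = 2
Total addresses = 2^2 = 4
Usable = total - 2 (network and broadcast)
Usable hosts: 2


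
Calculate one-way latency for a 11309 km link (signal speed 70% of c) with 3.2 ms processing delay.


Speed = 0.7 * 3e5 km/s = 210000 km/s
Propagation delay = 11309 / 210000 = 0.0539 s = 53.8524 ms
Processing delay = 3.2 ms
Total one-way latency = 57.0524 ms


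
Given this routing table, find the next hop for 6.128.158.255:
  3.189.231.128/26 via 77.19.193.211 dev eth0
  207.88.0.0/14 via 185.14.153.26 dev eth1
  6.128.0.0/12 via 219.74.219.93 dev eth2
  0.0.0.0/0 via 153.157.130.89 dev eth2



Longest prefix match for 6.128.158.255:
  /26 3.189.231.128: no
  /14 207.88.0.0: no
  /12 6.128.0.0: MATCH
  /0 0.0.0.0: MATCH
Selected: next-hop 219.74.219.93 via eth2 (matched /12)


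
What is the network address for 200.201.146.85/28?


IP:   11001000.11001001.10010010.01010101
Mask: 11111111.11111111.11111111.11110000
AND operation:
Net:  11001000.11001001.10010010.01010000
Network: 200.201.146.80/28


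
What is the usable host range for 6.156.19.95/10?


Network: 6.128.0.0
Broadcast: 6.191.255.255
First usable = network + 1
Last usable = broadcast - 1
Range: 6.128.0.1 to 6.191.255.254


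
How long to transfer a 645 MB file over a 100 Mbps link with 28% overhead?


Effective throughput = 100 * (1 - 28/100) = 72 Mbps
File size in Mb = 645 * 8 = 5160 Mb
Time = 5160 / 72
Time = 71.6667 seconds


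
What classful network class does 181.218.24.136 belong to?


First octet: 181
Binary: 10110101
10xxxxxx -> Class B (128-191)
Class B, default mask 255.255.0.0 (/16)


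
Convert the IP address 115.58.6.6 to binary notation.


115 = 01110011
58 = 00111010
6 = 00000110
6 = 00000110
Binary: 01110011.00111010.00000110.00000110


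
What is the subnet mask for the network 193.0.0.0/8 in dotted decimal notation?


/8 means 8 network bits, 24 host bits
Binary: 11111111000000000000000000000000
Mask: 255.0.0.0


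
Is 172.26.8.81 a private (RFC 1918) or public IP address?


RFC 1918 private ranges:
  10.0.0.0/8 (10.0.0.0 - 10.255.255.255)
  172.16.0.0/12 (172.16.0.0 - 172.31.255.255)
  192.168.0.0/16 (192.168.0.0 - 192.168.255.255)
Private (in 172.16.0.0/12)


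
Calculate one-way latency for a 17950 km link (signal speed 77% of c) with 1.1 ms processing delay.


Speed = 0.77 * 3e5 km/s = 231000 km/s
Propagation delay = 17950 / 231000 = 0.0777 s = 77.7056 ms
Processing delay = 1.1 ms
Total one-way latency = 78.8056 ms


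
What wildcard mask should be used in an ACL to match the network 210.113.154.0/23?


Subnet mask: 255.255.254.0
Wildcard = 255.255.255.255 - subnet mask
255 - 255 = 0
255 - 255 = 0
255 - 254 = 1
255 - 0 = 255
Wildcard: 0.0.1.255


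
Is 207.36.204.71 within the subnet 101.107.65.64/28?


Subnet network: 101.107.65.64
Test IP AND mask: 207.36.204.64
No, 207.36.204.71 is not in 101.107.65.64/28


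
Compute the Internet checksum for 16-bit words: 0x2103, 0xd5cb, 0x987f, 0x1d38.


Sum all words (with carry folding):
+ 0x2103 = 0x2103
+ 0xd5cb = 0xf6ce
+ 0x987f = 0x8f4e
+ 0x1d38 = 0xac86
One's complement: ~0xac86
Checksum = 0x5379


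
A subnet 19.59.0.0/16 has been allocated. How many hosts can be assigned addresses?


Host bits = 32 - 16 = 16
Total addresses = 2^16 = 65536
Usable = total - 2 (network and broadcast)
Usable hosts: 65534


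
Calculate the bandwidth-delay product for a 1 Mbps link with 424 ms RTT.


BDP = bandwidth * RTT
= 1 Mbps * 424 ms
= 1 * 1e6 * 424 / 1000 bits
= 424000 bits
= 53000 bytes
= 51.7578 KB
BDP = 424000 bits (53000 bytes)


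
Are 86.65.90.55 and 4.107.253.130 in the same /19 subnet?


Mask: 255.255.224.0
86.65.90.55 AND mask = 86.65.64.0
4.107.253.130 AND mask = 4.107.224.0
No, different subnets (86.65.64.0 vs 4.107.224.0)


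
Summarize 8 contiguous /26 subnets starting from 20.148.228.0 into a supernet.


Original prefix: /26
Number of subnets: 8 = 2^3
New prefix = 26 - 3 = 23
Supernet: 20.148.228.0/23


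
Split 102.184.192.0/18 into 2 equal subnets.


New prefix = 18 + 1 = 19
Each subnet has 8192 addresses
  102.184.192.0/19
  102.184.224.0/19
Subnets: 102.184.192.0/19, 102.184.224.0/19


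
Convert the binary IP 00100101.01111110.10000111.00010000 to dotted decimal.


00100101 = 37
01111110 = 126
10000111 = 135
00010000 = 16
IP: 37.126.135.16


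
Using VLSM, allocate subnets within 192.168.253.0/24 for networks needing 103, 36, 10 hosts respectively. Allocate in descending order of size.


103 hosts -> /25 (126 usable): 192.168.253.0/25
36 hosts -> /26 (62 usable): 192.168.253.128/26
10 hosts -> /28 (14 usable): 192.168.253.192/28
Allocation: 192.168.253.0/25 (103 hosts, 126 usable); 192.168.253.128/26 (36 hosts, 62 usable); 192.168.253.192/28 (10 hosts, 14 usable)


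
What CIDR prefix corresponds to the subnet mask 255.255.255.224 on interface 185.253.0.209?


Binary: 11111111.11111111.11111111.11100000
Count leading 1s
Prefix: /27


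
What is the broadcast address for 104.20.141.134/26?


Network: 104.20.141.128/26
Host bits = 6
Set all host bits to 1:
Broadcast: 104.20.141.191


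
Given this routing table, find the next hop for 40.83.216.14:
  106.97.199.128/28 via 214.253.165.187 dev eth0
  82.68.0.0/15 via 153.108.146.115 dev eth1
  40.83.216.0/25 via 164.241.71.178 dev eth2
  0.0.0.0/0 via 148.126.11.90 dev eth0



Longest prefix match for 40.83.216.14:
  /28 106.97.199.128: no
  /15 82.68.0.0: no
  /25 40.83.216.0: MATCH
  /0 0.0.0.0: MATCH
Selected: next-hop 164.241.71.178 via eth2 (matched /25)


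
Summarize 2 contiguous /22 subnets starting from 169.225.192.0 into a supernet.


Original prefix: /22
Number of subnets: 2 = 2^1
New prefix = 22 - 1 = 21
Supernet: 169.225.192.0/21


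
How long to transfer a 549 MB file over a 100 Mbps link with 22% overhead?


Effective throughput = 100 * (1 - 22/100) = 78 Mbps
File size in Mb = 549 * 8 = 4392 Mb
Time = 4392 / 78
Time = 56.3077 seconds


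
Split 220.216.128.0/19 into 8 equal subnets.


New prefix = 19 + 3 = 22
Each subnet has 1024 addresses
  220.216.128.0/22
  220.216.132.0/22
  220.216.136.0/22
  220.216.140.0/22
  220.216.144.0/22
  220.216.148.0/22
  220.216.152.0/22
  220.216.156.0/22
Subnets: 220.216.128.0/22, 220.216.132.0/22, 220.216.136.0/22, 220.216.140.0/22, 220.216.144.0/22, 220.216.148.0/22, 220.216.152.0/22, 220.216.156.0/22


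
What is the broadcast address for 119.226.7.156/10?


Network: 119.192.0.0/10
Host bits = 22
Set all host bits to 1:
Broadcast: 119.255.255.255


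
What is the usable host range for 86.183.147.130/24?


Network: 86.183.147.0
Broadcast: 86.183.147.255
First usable = network + 1
Last usable = broadcast - 1
Range: 86.183.147.1 to 86.183.147.254


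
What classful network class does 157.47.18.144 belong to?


First octet: 157
Binary: 10011101
10xxxxxx -> Class B (128-191)
Class B, default mask 255.255.0.0 (/16)


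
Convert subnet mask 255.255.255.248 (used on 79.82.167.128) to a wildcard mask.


Subnet mask: 255.255.255.248
Wildcard = 255.255.255.255 - subnet mask
255 - 255 = 0
255 - 255 = 0
255 - 255 = 0
255 - 248 = 7
Wildcard: 0.0.0.7


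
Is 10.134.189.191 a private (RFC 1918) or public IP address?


RFC 1918 private ranges:
  10.0.0.0/8 (10.0.0.0 - 10.255.255.255)
  172.16.0.0/12 (172.16.0.0 - 172.31.255.255)
  192.168.0.0/16 (192.168.0.0 - 192.168.255.255)
Private (in 10.0.0.0/8)


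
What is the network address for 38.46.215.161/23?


IP:   00100110.00101110.11010111.10100001
Mask: 11111111.11111111.11111110.00000000
AND operation:
Net:  00100110.00101110.11010110.00000000
Network: 38.46.214.0/23
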